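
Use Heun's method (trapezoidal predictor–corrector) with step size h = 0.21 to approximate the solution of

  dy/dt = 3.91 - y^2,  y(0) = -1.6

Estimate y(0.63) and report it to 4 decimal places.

0.1562

Heun: k1 = f(t_n, y_n); k2 = f(t_n + h, y_n + h·k1); y_{n+1} = y_n + (h/2)·(k1 + k2).
t=0.000000, y=-1.600000:
  k1 = f(0.000000, -1.600000) = 1.350000
  k2 = f(0.210000, -1.316500) = 2.176828
  y ← -1.600000 + (0.21/2)·(1.350000 + 2.176828) = -1.229683
t=0.210000, y=-1.229683:
  k1 = f(0.210000, -1.229683) = 2.397880
  k2 = f(0.420000, -0.726128) = 3.382738
  y ← -1.229683 + (0.21/2)·(2.397880 + 3.382738) = -0.622718
t=0.420000, y=-0.622718:
  k1 = f(0.420000, -0.622718) = 3.522222
  k2 = f(0.630000, 0.116948) = 3.896323
  y ← -0.622718 + (0.21/2)·(3.522222 + 3.896323) = 0.156229
y(0.63) ≈ 0.1562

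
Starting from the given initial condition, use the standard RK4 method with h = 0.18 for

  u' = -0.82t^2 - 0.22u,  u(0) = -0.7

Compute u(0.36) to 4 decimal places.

RK4: k1 = f(t_n, u_n); k2 = f(t_n + h/2, u_n + (h/2)·k1); k3 = f(t_n + h/2, u_n + (h/2)·k2); k4 = f(t_n + h, u_n + h·k3); u_{n+1} = u_n + (h/6)·(k1 + 2k2 + 2k3 + k4).
t=0.000000, u=-0.700000:
  k1 = f(0.000000, -0.700000) = 0.154000
  k2 = f(0.090000, -0.686140) = 0.144309
  k3 = f(0.090000, -0.687012) = 0.144501
  k4 = f(0.180000, -0.673990) = 0.121710
  u ← -0.700000 + (0.18/6)·(k1 + 2k2 + 2k3 + k4) = -0.674400
t=0.180000, u=-0.674400:
  k1 = f(0.180000, -0.674400) = 0.121800
  k2 = f(0.270000, -0.663438) = 0.086178
  k3 = f(0.270000, -0.666644) = 0.086884
  k4 = f(0.360000, -0.658761) = 0.038655
  u ← -0.674400 + (0.18/6)·(k1 + 2k2 + 2k3 + k4) = -0.659203
u(0.36) ≈ -0.6592

-0.6592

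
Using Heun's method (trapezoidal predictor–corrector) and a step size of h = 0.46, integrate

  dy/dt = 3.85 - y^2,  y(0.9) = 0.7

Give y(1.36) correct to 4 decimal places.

1.1985

Heun: k1 = f(t_n, y_n); k2 = f(t_n + h, y_n + h·k1); y_{n+1} = y_n + (h/2)·(k1 + k2).
t=0.900000, y=0.700000:
  k1 = f(0.900000, 0.700000) = 3.360000
  k2 = f(1.360000, 2.245600) = -1.192719
  y ← 0.700000 + (0.46/2)·(3.360000 + (-1.192719)) = 1.198475
y(1.36) ≈ 1.1985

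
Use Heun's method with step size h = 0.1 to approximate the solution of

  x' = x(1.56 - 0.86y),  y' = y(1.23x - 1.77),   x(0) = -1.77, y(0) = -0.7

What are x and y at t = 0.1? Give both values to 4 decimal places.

-2.1685, -0.4683

Heun on (x,y): k1 = f(t_n, state_n); k2 = f(t_n + h, state_n + h·k1); state_{n+1} = state_n + (h/2)·(k1 + k2).
0.000000: (-1.770000, -0.700000)
  k1 = (-3.826740, 2.762970)
  predictor → (-2.152674, -0.423703)
  k2 = (-4.142573, 1.871830)
  → (-2.168466, -0.468260)
(x(0.1), y(0.1)) ≈ (-2.1685, -0.4683)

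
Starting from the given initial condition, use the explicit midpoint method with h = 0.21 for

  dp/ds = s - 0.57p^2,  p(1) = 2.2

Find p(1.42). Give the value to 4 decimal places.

1.8140

Midpoint: k1 = f(s_n, p_n); k2 = f(s_n + h/2, p_n + (h/2)·k1); p_{n+1} = p_n + h·k2.
s=1.000000, p=2.200000:
  k1 = f(1.000000, 2.200000) = -1.758800
  k2 = f(1.105000, 2.015326) = -1.210077
  p ← 2.200000 + 0.21·(-1.210077) = 1.945884
s=1.210000, p=1.945884:
  k1 = f(1.210000, 1.945884) = -0.948284
  k2 = f(1.315000, 1.846314) = -0.628059
  p ← 1.945884 + 0.21·(-0.628059) = 1.813991
p(1.42) ≈ 1.8140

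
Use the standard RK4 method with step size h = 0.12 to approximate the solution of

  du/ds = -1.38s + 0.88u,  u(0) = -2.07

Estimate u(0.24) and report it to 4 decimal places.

RK4: k1 = f(s_n, u_n); k2 = f(s_n + h/2, u_n + (h/2)·k1); k3 = f(s_n + h/2, u_n + (h/2)·k2); k4 = f(s_n + h, u_n + h·k3); u_{n+1} = u_n + (h/6)·(k1 + 2k2 + 2k3 + k4).
s=0.000000, u=-2.070000:
  k1 = f(0.000000, -2.070000) = -1.821600
  k2 = f(0.060000, -2.179296) = -2.000580
  k3 = f(0.060000, -2.190035) = -2.010031
  k4 = f(0.120000, -2.311204) = -2.199459
  u ← -2.070000 + (0.12/6)·(k1 + 2k2 + 2k3 + k4) = -2.310846
s=0.120000, u=-2.310846:
  k1 = f(0.120000, -2.310846) = -2.199144
  k2 = f(0.180000, -2.442794) = -2.398059
  k3 = f(0.180000, -2.454729) = -2.408562
  k4 = f(0.240000, -2.599873) = -2.619088
  u ← -2.310846 + (0.12/6)·(k1 + 2k2 + 2k3 + k4) = -2.599475
u(0.24) ≈ -2.5995

-2.5995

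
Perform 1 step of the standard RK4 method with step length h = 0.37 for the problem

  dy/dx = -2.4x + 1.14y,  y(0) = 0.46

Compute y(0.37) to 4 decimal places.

RK4: k1 = f(x_n, y_n); k2 = f(x_n + h/2, y_n + (h/2)·k1); k3 = f(x_n + h/2, y_n + (h/2)·k2); k4 = f(x_n + h, y_n + h·k3); y_{n+1} = y_n + (h/6)·(k1 + 2k2 + 2k3 + k4).
x=0.000000, y=0.460000:
  k1 = f(0.000000, 0.460000) = 0.524400
  k2 = f(0.185000, 0.557014) = 0.190996
  k3 = f(0.185000, 0.495334) = 0.120681
  k4 = f(0.370000, 0.504652) = -0.312697
  y ← 0.460000 + (0.37/6)·(k1 + 2k2 + 2k3 + k4) = 0.511495
y(0.37) ≈ 0.5115

0.5115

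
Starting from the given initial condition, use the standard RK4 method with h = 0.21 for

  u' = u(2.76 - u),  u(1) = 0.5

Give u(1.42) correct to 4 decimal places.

1.1413

RK4: k1 = f(s_n, u_n); k2 = f(s_n + h/2, u_n + (h/2)·k1); k3 = f(s_n + h/2, u_n + (h/2)·k2); k4 = f(s_n + h, u_n + h·k3); u_{n+1} = u_n + (h/6)·(k1 + 2k2 + 2k3 + k4).
s=1.000000, u=0.500000:
  k1 = f(1.000000, 0.500000) = 1.130000
  k2 = f(1.105000, 0.618650) = 1.324746
  k3 = f(1.105000, 0.639098) = 1.355465
  k4 = f(1.210000, 0.784648) = 1.549956
  u ← 0.500000 + (0.21/6)·(k1 + 2k2 + 2k3 + k4) = 0.781413
s=1.210000, u=0.781413:
  k1 = f(1.210000, 0.781413) = 1.546094
  k2 = f(1.315000, 0.943753) = 1.714089
  k3 = f(1.315000, 0.961393) = 1.729168
  k4 = f(1.420000, 1.144538) = 1.848958
  u ← 0.781413 + (0.21/6)·(k1 + 2k2 + 2k3 + k4) = 1.141268
u(1.42) ≈ 1.1413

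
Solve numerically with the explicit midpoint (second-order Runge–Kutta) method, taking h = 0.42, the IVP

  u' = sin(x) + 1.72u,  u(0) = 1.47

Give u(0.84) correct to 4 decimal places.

Midpoint: k1 = f(x_n, u_n); k2 = f(x_n + h/2, u_n + (h/2)·k1); u_{n+1} = u_n + h·k2.
x=0.000000, u=1.470000:
  k1 = f(0.000000, 1.470000) = 2.528400
  k2 = f(0.210000, 2.000964) = 3.650118
  u ← 1.470000 + 0.42·3.650118 = 3.003050
x=0.420000, u=3.003050:
  k1 = f(0.420000, 3.003050) = 5.573006
  k2 = f(0.630000, 4.173381) = 7.767360
  u ← 3.003050 + 0.42·7.767360 = 6.265341
u(0.84) ≈ 6.2653

6.2653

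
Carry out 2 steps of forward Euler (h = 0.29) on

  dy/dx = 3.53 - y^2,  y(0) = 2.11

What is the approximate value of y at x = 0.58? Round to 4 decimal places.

1.8817

Euler: y_{n+1} = y_n + h·f(x_n, y_n).
x=0.000000, y=2.110000: f=-0.922100 → y ← 2.110000 + 0.29·(-0.922100) = 1.842591
x=0.290000, y=1.842591: f=0.134858 → y ← 1.842591 + 0.29·0.134858 = 1.881700
y(0.58) ≈ 1.8817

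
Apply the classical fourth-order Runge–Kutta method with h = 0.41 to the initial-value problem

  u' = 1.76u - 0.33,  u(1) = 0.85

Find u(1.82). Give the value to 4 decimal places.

2.9876

RK4: k1 = f(x_n, u_n); k2 = f(x_n + h/2, u_n + (h/2)·k1); k3 = f(x_n + h/2, u_n + (h/2)·k2); k4 = f(x_n + h, u_n + h·k3); u_{n+1} = u_n + (h/6)·(k1 + 2k2 + 2k3 + k4).
x=1.000000, u=0.850000:
  k1 = f(1.000000, 0.850000) = 1.166000
  k2 = f(1.205000, 1.089030) = 1.586693
  k3 = f(1.205000, 1.175272) = 1.738479
  k4 = f(1.410000, 1.562776) = 2.420486
  u ← 0.850000 + (0.41/6)·(k1 + 2k2 + 2k3 + k4) = 1.549517
x=1.410000, u=1.549517:
  k1 = f(1.410000, 1.549517) = 2.397149
  k2 = f(1.615000, 2.040932) = 3.262041
  k3 = f(1.615000, 2.218235) = 3.574094
  k4 = f(1.820000, 3.014895) = 4.976215
  u ← 1.549517 + (0.41/6)·(k1 + 2k2 + 2k3 + k4) = 2.987635
u(1.82) ≈ 2.9876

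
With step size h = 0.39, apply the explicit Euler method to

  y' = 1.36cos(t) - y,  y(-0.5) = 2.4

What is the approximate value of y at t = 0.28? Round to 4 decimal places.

1.7042

Euler: y_{n+1} = y_n + h·f(t_n, y_n).
t=-0.500000, y=2.400000: f=-1.206488 → y ← 2.400000 + 0.39·(-1.206488) = 1.929470
t=-0.110000, y=1.929470: f=-0.577689 → y ← 1.929470 + 0.39·(-0.577689) = 1.704171
y(0.28) ≈ 1.7042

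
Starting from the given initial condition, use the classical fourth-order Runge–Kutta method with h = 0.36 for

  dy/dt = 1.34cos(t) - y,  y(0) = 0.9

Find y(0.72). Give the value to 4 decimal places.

RK4: k1 = f(t_n, y_n); k2 = f(t_n + h/2, y_n + (h/2)·k1); k3 = f(t_n + h/2, y_n + (h/2)·k2); k4 = f(t_n + h, y_n + h·k3); y_{n+1} = y_n + (h/6)·(k1 + 2k2 + 2k3 + k4).
t=0.000000, y=0.900000:
  k1 = f(0.000000, 0.900000) = 0.440000
  k2 = f(0.180000, 0.979200) = 0.339151
  k3 = f(0.180000, 0.961047) = 0.357303
  k4 = f(0.360000, 1.028629) = 0.225473
  y ← 0.900000 + (0.36/6)·(k1 + 2k2 + 2k3 + k4) = 1.023503
t=0.360000, y=1.023503:
  k1 = f(0.360000, 1.023503) = 0.230599
  k2 = f(0.540000, 1.065011) = 0.084319
  k3 = f(0.540000, 1.038680) = 0.110649
  k4 = f(0.720000, 1.063337) = -0.055917
  y ← 1.023503 + (0.36/6)·(k1 + 2k2 + 2k3 + k4) = 1.057380
y(0.72) ≈ 1.0574

1.0574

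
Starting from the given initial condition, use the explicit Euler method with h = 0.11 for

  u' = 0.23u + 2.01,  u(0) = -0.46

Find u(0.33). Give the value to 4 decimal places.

0.1844

Euler: u_{n+1} = u_n + h·f(t_n, u_n).
t=0.000000, u=-0.460000: f=1.904200 → u ← -0.460000 + 0.11·1.904200 = -0.250538
t=0.110000, u=-0.250538: f=1.952376 → u ← -0.250538 + 0.11·1.952376 = -0.035777
t=0.220000, u=-0.035777: f=2.001771 → u ← -0.035777 + 0.11·2.001771 = 0.184418
u(0.33) ≈ 0.1844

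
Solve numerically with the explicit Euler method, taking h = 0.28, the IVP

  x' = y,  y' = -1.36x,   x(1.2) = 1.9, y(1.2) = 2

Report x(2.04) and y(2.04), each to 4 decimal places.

2.9125, -0.7332

Euler on (x,y): x_{n+1} = x_n + h·x', y_{n+1} = y_n + h·y'.
1.200000: (1.900000, 2.000000); f=(2.000000, -2.584000) → (2.460000, 1.276480)
1.480000: (2.460000, 1.276480); f=(1.276480, -3.345600) → (2.817414, 0.339712)
1.760000: (2.817414, 0.339712); f=(0.339712, -3.831684) → (2.912534, -0.733159)
(x(2.04), y(2.04)) ≈ (2.9125, -0.7332)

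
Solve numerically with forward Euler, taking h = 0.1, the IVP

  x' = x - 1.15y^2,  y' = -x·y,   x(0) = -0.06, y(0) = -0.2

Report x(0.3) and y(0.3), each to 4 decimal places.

Euler on (x,y): x_{n+1} = x_n + h·x', y_{n+1} = y_n + h·y'.
0.000000: (-0.060000, -0.200000); f=(-0.106000, -0.012000) → (-0.070600, -0.201200)
0.100000: (-0.070600, -0.201200); f=(-0.117154, -0.014205) → (-0.082315, -0.202620)
0.200000: (-0.082315, -0.202620); f=(-0.129529, -0.016679) → (-0.095268, -0.204288)
(x(0.3), y(0.3)) ≈ (-0.0953, -0.2043)

-0.0953, -0.2043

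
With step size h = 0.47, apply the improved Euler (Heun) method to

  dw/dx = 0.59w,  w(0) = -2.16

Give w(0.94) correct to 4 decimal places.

-3.7394

Heun: k1 = f(x_n, w_n); k2 = f(x_n + h, w_n + h·k1); w_{n+1} = w_n + (h/2)·(k1 + k2).
x=0.000000, w=-2.160000:
  k1 = f(0.000000, -2.160000) = -1.274400
  k2 = f(0.470000, -2.758968) = -1.627791
  w ← -2.160000 + (0.47/2)·(-1.274400 + (-1.627791)) = -2.842015
x=0.470000, w=-2.842015:
  k1 = f(0.470000, -2.842015) = -1.676789
  k2 = f(0.940000, -3.630106) = -2.141762
  w ← -2.842015 + (0.47/2)·(-1.676789 + (-2.141762)) = -3.739374
w(0.94) ≈ -3.7394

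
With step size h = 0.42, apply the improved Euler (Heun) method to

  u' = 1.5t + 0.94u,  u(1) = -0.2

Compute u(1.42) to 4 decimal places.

Heun: k1 = f(t_n, u_n); k2 = f(t_n + h, u_n + h·k1); u_{n+1} = u_n + (h/2)·(k1 + k2).
t=1.000000, u=-0.200000:
  k1 = f(1.000000, -0.200000) = 1.312000
  k2 = f(1.420000, 0.351040) = 2.459978
  u ← -0.200000 + (0.42/2)·(1.312000 + 2.459978) = 0.592115
u(1.42) ≈ 0.5921

0.5921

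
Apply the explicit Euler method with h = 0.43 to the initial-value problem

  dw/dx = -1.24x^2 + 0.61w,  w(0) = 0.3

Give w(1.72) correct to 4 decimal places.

-0.7805

Euler: w_{n+1} = w_n + h·f(x_n, w_n).
x=0.000000, w=0.300000: f=0.183000 → w ← 0.300000 + 0.43·0.183000 = 0.378690
x=0.430000, w=0.378690: f=0.001725 → w ← 0.378690 + 0.43·0.001725 = 0.379432
x=0.860000, w=0.379432: f=-0.685651 → w ← 0.379432 + 0.43·(-0.685651) = 0.084602
x=1.290000, w=0.084602: f=-2.011877 → w ← 0.084602 + 0.43·(-2.011877) = -0.780505
w(1.72) ≈ -0.7805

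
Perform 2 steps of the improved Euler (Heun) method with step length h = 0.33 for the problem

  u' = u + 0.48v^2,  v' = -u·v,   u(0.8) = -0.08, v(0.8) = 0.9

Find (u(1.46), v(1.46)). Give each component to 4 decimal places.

0.2089, 0.8746

Heun on (u,v): k1 = f(s_n, state_n); k2 = f(s_n + h, state_n + h·k1); state_{n+1} = state_n + (h/2)·(k1 + k2).
0.800000: (-0.080000, 0.900000)
  k1 = (0.308800, 0.072000)
  predictor → (0.021904, 0.923760)
  k2 = (0.431504, -0.020234)
  → (0.042150, 0.908541)
1.130000: (0.042150, 0.908541)
  k1 = (0.438365, -0.038295)
  predictor → (0.186811, 0.895904)
  k2 = (0.572080, -0.167364)
  → (0.208873, 0.874608)
(u(1.46), v(1.46)) ≈ (0.2089, 0.8746)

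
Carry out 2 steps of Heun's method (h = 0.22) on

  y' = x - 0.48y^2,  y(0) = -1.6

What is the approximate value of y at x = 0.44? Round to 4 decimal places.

-2.2746

Heun: k1 = f(x_n, y_n); k2 = f(x_n + h, y_n + h·k1); y_{n+1} = y_n + (h/2)·(k1 + k2).
x=0.000000, y=-1.600000:
  k1 = f(0.000000, -1.600000) = -1.228800
  k2 = f(0.220000, -1.870336) = -1.459115
  y ← -1.600000 + (0.22/2)·(-1.228800 + (-1.459115)) = -1.895671
x=0.220000, y=-1.895671:
  k1 = f(0.220000, -1.895671) = -1.504912
  k2 = f(0.440000, -2.226751) = -1.940042
  y ← -1.895671 + (0.22/2)·(-1.504912 + (-1.940042)) = -2.274616
y(0.44) ≈ -2.2746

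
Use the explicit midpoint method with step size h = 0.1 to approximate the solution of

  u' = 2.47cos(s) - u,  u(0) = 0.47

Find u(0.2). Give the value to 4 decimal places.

0.8290

Midpoint: k1 = f(s_n, u_n); k2 = f(s_n + h/2, u_n + (h/2)·k1); u_{n+1} = u_n + h·k2.
s=0.000000, u=0.470000:
  k1 = f(0.000000, 0.470000) = 2.000000
  k2 = f(0.050000, 0.570000) = 1.896913
  u ← 0.470000 + 0.1·1.896913 = 0.659691
s=0.100000, u=0.659691:
  k1 = f(0.100000, 0.659691) = 1.797969
  k2 = f(0.150000, 0.749590) = 1.692675
  u ← 0.659691 + 0.1·1.692675 = 0.828959
u(0.2) ≈ 0.8290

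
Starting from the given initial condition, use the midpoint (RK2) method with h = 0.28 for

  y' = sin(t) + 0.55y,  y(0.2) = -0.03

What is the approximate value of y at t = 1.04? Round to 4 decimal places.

0.5207

Midpoint: k1 = f(t_n, y_n); k2 = f(t_n + h/2, y_n + (h/2)·k1); y_{n+1} = y_n + h·k2.
t=0.200000, y=-0.030000:
  k1 = f(0.200000, -0.030000) = 0.182169
  k2 = f(0.340000, -0.004496) = 0.331014
  y ← -0.030000 + 0.28·0.331014 = 0.062684
t=0.480000, y=0.062684:
  k1 = f(0.480000, 0.062684) = 0.496255
  k2 = f(0.620000, 0.132160) = 0.653723
  y ← 0.062684 + 0.28·0.653723 = 0.245726
t=0.760000, y=0.245726:
  k1 = f(0.760000, 0.245726) = 0.824071
  k2 = f(0.900000, 0.361096) = 0.981930
  y ← 0.245726 + 0.28·0.981930 = 0.520667
y(1.04) ≈ 0.5207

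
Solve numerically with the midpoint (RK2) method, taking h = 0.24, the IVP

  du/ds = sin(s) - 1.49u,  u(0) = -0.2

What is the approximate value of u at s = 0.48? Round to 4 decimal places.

Midpoint: k1 = f(s_n, u_n); k2 = f(s_n + h/2, u_n + (h/2)·k1); u_{n+1} = u_n + h·k2.
s=0.000000, u=-0.200000:
  k1 = f(0.000000, -0.200000) = 0.298000
  k2 = f(0.120000, -0.164240) = 0.364430
  u ← -0.200000 + 0.24·0.364430 = -0.112537
s=0.240000, u=-0.112537:
  k1 = f(0.240000, -0.112537) = 0.405383
  k2 = f(0.360000, -0.063891) = 0.447472
  u ← -0.112537 + 0.24·0.447472 = -0.005144
u(0.48) ≈ -0.0051

-0.0051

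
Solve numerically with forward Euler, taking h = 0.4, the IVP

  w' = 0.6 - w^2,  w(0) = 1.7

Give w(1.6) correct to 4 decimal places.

Euler: w_{n+1} = w_n + h·f(t_n, w_n).
t=0.000000, w=1.700000: f=-2.290000 → w ← 1.700000 + 0.4·(-2.290000) = 0.784000
t=0.400000, w=0.784000: f=-0.014656 → w ← 0.784000 + 0.4·(-0.014656) = 0.778138
t=0.800000, w=0.778138: f=-0.005498 → w ← 0.778138 + 0.4·(-0.005498) = 0.775938
t=1.200000, w=0.775938: f=-0.002080 → w ← 0.775938 + 0.4·(-0.002080) = 0.775106
w(1.6) ≈ 0.7751

0.7751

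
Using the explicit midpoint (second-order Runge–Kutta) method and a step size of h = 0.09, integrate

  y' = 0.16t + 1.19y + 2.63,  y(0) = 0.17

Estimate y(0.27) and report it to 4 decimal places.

1.0764

Midpoint: k1 = f(t_n, y_n); k2 = f(t_n + h/2, y_n + (h/2)·k1); y_{n+1} = y_n + h·k2.
t=0.000000, y=0.170000:
  k1 = f(0.000000, 0.170000) = 2.832300
  k2 = f(0.045000, 0.297454) = 2.991170
  y ← 0.170000 + 0.09·2.991170 = 0.439205
t=0.090000, y=0.439205:
  k1 = f(0.090000, 0.439205) = 3.167054
  k2 = f(0.135000, 0.581723) = 3.343850
  y ← 0.439205 + 0.09·3.343850 = 0.740152
t=0.180000, y=0.740152:
  k1 = f(0.180000, 0.740152) = 3.539581
  k2 = f(0.225000, 0.899433) = 3.736325
  y ← 0.740152 + 0.09·3.736325 = 1.076421
y(0.27) ≈ 1.0764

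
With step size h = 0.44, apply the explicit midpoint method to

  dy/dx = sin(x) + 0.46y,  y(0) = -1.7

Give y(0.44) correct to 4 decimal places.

-1.9829

Midpoint: k1 = f(x_n, y_n); k2 = f(x_n + h/2, y_n + (h/2)·k1); y_{n+1} = y_n + h·k2.
x=0.000000, y=-1.700000:
  k1 = f(0.000000, -1.700000) = -0.782000
  k2 = f(0.220000, -1.872040) = -0.642909
  y ← -1.700000 + 0.44·(-0.642909) = -1.982880
y(0.44) ≈ -1.9829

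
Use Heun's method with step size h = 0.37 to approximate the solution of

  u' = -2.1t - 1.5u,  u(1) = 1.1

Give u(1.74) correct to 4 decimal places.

-0.9405

Heun: k1 = f(t_n, u_n); k2 = f(t_n + h, u_n + h·k1); u_{n+1} = u_n + (h/2)·(k1 + k2).
t=1.000000, u=1.100000:
  k1 = f(1.000000, 1.100000) = -3.750000
  k2 = f(1.370000, -0.287500) = -2.445750
  u ← 1.100000 + (0.37/2)·(-3.750000 + (-2.445750)) = -0.046214
t=1.370000, u=-0.046214:
  k1 = f(1.370000, -0.046214) = -2.807679
  k2 = f(1.740000, -1.085055) = -2.026417
  u ← -0.046214 + (0.37/2)·(-2.807679 + (-2.026417)) = -0.940522
u(1.74) ≈ -0.9405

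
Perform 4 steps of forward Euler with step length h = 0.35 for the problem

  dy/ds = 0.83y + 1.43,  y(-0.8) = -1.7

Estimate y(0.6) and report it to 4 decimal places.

Euler: y_{n+1} = y_n + h·f(s_n, y_n).
s=-0.800000, y=-1.700000: f=0.019000 → y ← -1.700000 + 0.35·0.019000 = -1.693350
s=-0.450000, y=-1.693350: f=0.024520 → y ← -1.693350 + 0.35·0.024520 = -1.684768
s=-0.100000, y=-1.684768: f=0.031642 → y ← -1.684768 + 0.35·0.031642 = -1.673693
s=0.250000, y=-1.673693: f=0.040835 → y ← -1.673693 + 0.35·0.040835 = -1.659401
y(0.6) ≈ -1.6594

-1.6594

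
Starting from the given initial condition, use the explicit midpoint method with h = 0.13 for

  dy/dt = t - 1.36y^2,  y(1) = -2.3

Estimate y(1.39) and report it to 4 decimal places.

-27.0154

Midpoint: k1 = f(t_n, y_n); k2 = f(t_n + h/2, y_n + (h/2)·k1); y_{n+1} = y_n + h·k2.
t=1.000000, y=-2.300000:
  k1 = f(1.000000, -2.300000) = -6.194400
  k2 = f(1.065000, -2.702636) = -8.868768
  y ← -2.300000 + 0.13·(-8.868768) = -3.452940
t=1.130000, y=-3.452940:
  k1 = f(1.130000, -3.452940) = -15.084999
  k2 = f(1.195000, -4.433465) = -25.536630
  y ← -3.452940 + 0.13·(-25.536630) = -6.772702
t=1.260000, y=-6.772702:
  k1 = f(1.260000, -6.772702) = -61.122506
  k2 = f(1.325000, -10.745665) = -155.713261
  y ← -6.772702 + 0.13·(-155.713261) = -27.015426
y(1.39) ≈ -27.0154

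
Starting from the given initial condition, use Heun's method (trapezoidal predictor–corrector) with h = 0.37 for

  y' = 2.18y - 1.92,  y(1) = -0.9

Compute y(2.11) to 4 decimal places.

-16.3737

Heun: k1 = f(s_n, y_n); k2 = f(s_n + h, y_n + h·k1); y_{n+1} = y_n + (h/2)·(k1 + k2).
s=1.000000, y=-0.900000:
  k1 = f(1.000000, -0.900000) = -3.882000
  k2 = f(1.370000, -2.336340) = -7.013221
  y ← -0.900000 + (0.37/2)·(-3.882000 + (-7.013221)) = -2.915616
s=1.370000, y=-2.915616:
  k1 = f(1.370000, -2.915616) = -8.276043
  k2 = f(1.740000, -5.977752) = -14.951499
  y ← -2.915616 + (0.37/2)·(-8.276043 + (-14.951499)) = -7.212711
s=1.740000, y=-7.212711:
  k1 = f(1.740000, -7.212711) = -17.643710
  k2 = f(2.110000, -13.740884) = -31.875127
  y ← -7.212711 + (0.37/2)·(-17.643710 + (-31.875127)) = -16.373696
y(2.11) ≈ -16.3737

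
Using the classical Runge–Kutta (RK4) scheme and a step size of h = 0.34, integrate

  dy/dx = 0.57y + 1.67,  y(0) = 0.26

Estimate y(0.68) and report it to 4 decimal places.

RK4: k1 = f(x_n, y_n); k2 = f(x_n + h/2, y_n + (h/2)·k1); k3 = f(x_n + h/2, y_n + (h/2)·k2); k4 = f(x_n + h, y_n + h·k3); y_{n+1} = y_n + (h/6)·(k1 + 2k2 + 2k3 + k4).
x=0.000000, y=0.260000:
  k1 = f(0.000000, 0.260000) = 1.818200
  k2 = f(0.170000, 0.569094) = 1.994384
  k3 = f(0.170000, 0.599045) = 2.011456
  k4 = f(0.340000, 0.943895) = 2.208020
  y ← 0.260000 + (0.34/6)·(k1 + 2k2 + 2k3 + k4) = 0.942148
x=0.340000, y=0.942148:
  k1 = f(0.340000, 0.942148) = 2.207024
  k2 = f(0.510000, 1.317342) = 2.420885
  k3 = f(0.510000, 1.353698) = 2.441608
  k4 = f(0.680000, 1.772294) = 2.680208
  y ← 0.942148 + (0.34/6)·(k1 + 2k2 + 2k3 + k4) = 1.770173
y(0.68) ≈ 1.7702

1.7702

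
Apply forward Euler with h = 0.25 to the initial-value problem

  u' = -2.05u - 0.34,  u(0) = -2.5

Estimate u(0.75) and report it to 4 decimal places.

-0.4363

Euler: u_{n+1} = u_n + h·f(x_n, u_n).
x=0.000000, u=-2.500000: f=4.785000 → u ← -2.500000 + 0.25·4.785000 = -1.303750
x=0.250000, u=-1.303750: f=2.332688 → u ← -1.303750 + 0.25·2.332688 = -0.720578
x=0.500000, u=-0.720578: f=1.137185 → u ← -0.720578 + 0.25·1.137185 = -0.436282
u(0.75) ≈ -0.4363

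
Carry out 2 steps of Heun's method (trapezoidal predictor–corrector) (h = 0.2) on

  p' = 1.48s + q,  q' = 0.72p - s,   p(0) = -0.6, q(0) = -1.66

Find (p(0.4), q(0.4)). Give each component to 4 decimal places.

-1.1974, -2.0030

Heun on (p,q): k1 = f(s_n, state_n); k2 = f(s_n + h, state_n + h·k1); state_{n+1} = state_n + (h/2)·(k1 + k2).
0.000000: (-0.600000, -1.660000)
  k1 = (-1.660000, -0.432000)
  predictor → (-0.932000, -1.746400)
  k2 = (-1.450400, -0.871040)
  → (-0.911040, -1.790304)
0.200000: (-0.911040, -1.790304)
  k1 = (-1.494304, -0.855949)
  predictor → (-1.209901, -1.961494)
  k2 = (-1.369494, -1.271129)
  → (-1.197420, -2.003012)
(p(0.4), q(0.4)) ≈ (-1.1974, -2.0030)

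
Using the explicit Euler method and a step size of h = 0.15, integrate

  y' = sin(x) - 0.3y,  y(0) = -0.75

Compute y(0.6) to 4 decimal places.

-0.4958

Euler: y_{n+1} = y_n + h·f(x_n, y_n).
x=0.000000, y=-0.750000: f=0.225000 → y ← -0.750000 + 0.15·0.225000 = -0.716250
x=0.150000, y=-0.716250: f=0.364313 → y ← -0.716250 + 0.15·0.364313 = -0.661603
x=0.300000, y=-0.661603: f=0.494001 → y ← -0.661603 + 0.15·0.494001 = -0.587503
x=0.450000, y=-0.587503: f=0.611216 → y ← -0.587503 + 0.15·0.611216 = -0.495820
y(0.6) ≈ -0.4958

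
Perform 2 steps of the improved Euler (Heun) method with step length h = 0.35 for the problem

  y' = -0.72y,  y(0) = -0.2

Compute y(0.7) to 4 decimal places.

Heun: k1 = f(s_n, y_n); k2 = f(s_n + h, y_n + h·k1); y_{n+1} = y_n + (h/2)·(k1 + k2).
s=0.000000, y=-0.200000:
  k1 = f(0.000000, -0.200000) = 0.144000
  k2 = f(0.350000, -0.149600) = 0.107712
  y ← -0.200000 + (0.35/2)·(0.144000 + 0.107712) = -0.155950
s=0.350000, y=-0.155950:
  k1 = f(0.350000, -0.155950) = 0.112284
  k2 = f(0.700000, -0.116651) = 0.083989
  y ← -0.155950 + (0.35/2)·(0.112284 + 0.083989) = -0.121603
y(0.7) ≈ -0.1216

-0.1216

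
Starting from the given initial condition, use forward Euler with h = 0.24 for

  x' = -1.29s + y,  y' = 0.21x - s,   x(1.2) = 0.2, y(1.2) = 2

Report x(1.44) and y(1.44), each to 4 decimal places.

0.3085, 1.7221

Euler on (x,y): x_{n+1} = x_n + h·x', y_{n+1} = y_n + h·y'.
1.200000: (0.200000, 2.000000); f=(0.452000, -1.158000) → (0.308480, 1.722080)
(x(1.44), y(1.44)) ≈ (0.3085, 1.7221)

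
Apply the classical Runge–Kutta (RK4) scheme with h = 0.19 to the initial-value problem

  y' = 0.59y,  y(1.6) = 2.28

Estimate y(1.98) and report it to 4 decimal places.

2.8530

RK4: k1 = f(x_n, y_n); k2 = f(x_n + h/2, y_n + (h/2)·k1); k3 = f(x_n + h/2, y_n + (h/2)·k2); k4 = f(x_n + h, y_n + h·k3); y_{n+1} = y_n + (h/6)·(k1 + 2k2 + 2k3 + k4).
x=1.600000, y=2.280000:
  k1 = f(1.600000, 2.280000) = 1.345200
  k2 = f(1.695000, 2.407794) = 1.420598
  k3 = f(1.695000, 2.414957) = 1.424825
  k4 = f(1.790000, 2.550717) = 1.504923
  y ← 2.280000 + (0.19/6)·(k1 + 2k2 + 2k3 + k4) = 2.550464
x=1.790000, y=2.550464:
  k1 = f(1.790000, 2.550464) = 1.504774
  k2 = f(1.885000, 2.693418) = 1.589116
  k3 = f(1.885000, 2.701430) = 1.593844
  k4 = f(1.980000, 2.853294) = 1.683444
  y ← 2.550464 + (0.19/6)·(k1 + 2k2 + 2k3 + k4) = 2.853012
y(1.98) ≈ 2.8530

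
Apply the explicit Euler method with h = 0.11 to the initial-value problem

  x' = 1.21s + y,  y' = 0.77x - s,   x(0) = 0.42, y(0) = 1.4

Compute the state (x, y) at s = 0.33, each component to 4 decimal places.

0.9378, 1.5111

Euler on (x,y): x_{n+1} = x_n + h·x', y_{n+1} = y_n + h·y'.
0.000000: (0.420000, 1.400000); f=(1.400000, 0.323400) → (0.574000, 1.435574)
0.110000: (0.574000, 1.435574); f=(1.568674, 0.331980) → (0.746554, 1.472092)
0.220000: (0.746554, 1.472092); f=(1.738292, 0.354847) → (0.937766, 1.511125)
(x(0.33), y(0.33)) ≈ (0.9378, 1.5111)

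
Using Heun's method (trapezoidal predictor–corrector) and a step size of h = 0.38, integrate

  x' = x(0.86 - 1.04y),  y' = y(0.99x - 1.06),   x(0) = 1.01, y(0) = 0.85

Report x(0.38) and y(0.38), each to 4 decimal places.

1.0047, 0.8294

Heun on (x,y): k1 = f(t_n, state_n); k2 = f(t_n + h, state_n + h·k1); state_{n+1} = state_n + (h/2)·(k1 + k2).
0.000000: (1.010000, 0.850000)
  k1 = (-0.024240, -0.051085)
  predictor → (1.000789, 0.830588)
  k2 = (-0.003814, -0.057493)
  → (1.004670, 0.829370)
(x(0.38), y(0.38)) ≈ (1.0047, 0.8294)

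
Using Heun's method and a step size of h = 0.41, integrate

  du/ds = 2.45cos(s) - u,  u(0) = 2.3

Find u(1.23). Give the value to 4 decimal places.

Heun: k1 = f(s_n, u_n); k2 = f(s_n + h, u_n + h·k1); u_{n+1} = u_n + (h/2)·(k1 + k2).
s=0.000000, u=2.300000:
  k1 = f(0.000000, 2.300000) = 0.150000
  k2 = f(0.410000, 2.361500) = -0.114554
  u ← 2.300000 + (0.41/2)·(0.150000 + (-0.114554)) = 2.307266
s=0.410000, u=2.307266:
  k1 = f(0.410000, 2.307266) = -0.060320
  k2 = f(0.820000, 2.282535) = -0.611093
  u ← 2.307266 + (0.41/2)·(-0.060320 + (-0.611093)) = 2.169627
s=0.820000, u=2.169627:
  k1 = f(0.820000, 2.169627) = -0.498185
  k2 = f(1.230000, 1.965371) = -1.146489
  u ← 2.169627 + (0.41/2)·(-0.498185 + (-1.146489)) = 1.832469
u(1.23) ≈ 1.8325

1.8325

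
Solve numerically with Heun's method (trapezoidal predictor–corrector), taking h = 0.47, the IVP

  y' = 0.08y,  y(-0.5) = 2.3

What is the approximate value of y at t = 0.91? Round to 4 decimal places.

Heun: k1 = f(t_n, y_n); k2 = f(t_n + h, y_n + h·k1); y_{n+1} = y_n + (h/2)·(k1 + k2).
t=-0.500000, y=2.300000:
  k1 = f(-0.500000, 2.300000) = 0.184000
  k2 = f(-0.030000, 2.386480) = 0.190918
  y ← 2.300000 + (0.47/2)·(0.184000 + 0.190918) = 2.388106
t=-0.030000, y=2.388106:
  k1 = f(-0.030000, 2.388106) = 0.191048
  k2 = f(0.440000, 2.477899) = 0.198232
  y ← 2.388106 + (0.47/2)·(0.191048 + 0.198232) = 2.479587
t=0.440000, y=2.479587:
  k1 = f(0.440000, 2.479587) = 0.198367
  k2 = f(0.910000, 2.572819) = 0.205826
  y ← 2.479587 + (0.47/2)·(0.198367 + 0.205826) = 2.574572
y(0.91) ≈ 2.5746

2.5746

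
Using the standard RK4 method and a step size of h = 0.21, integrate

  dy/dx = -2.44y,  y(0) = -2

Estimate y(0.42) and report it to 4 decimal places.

RK4: k1 = f(x_n, y_n); k2 = f(x_n + h/2, y_n + (h/2)·k1); k3 = f(x_n + h/2, y_n + (h/2)·k2); k4 = f(x_n + h, y_n + h·k3); y_{n+1} = y_n + (h/6)·(k1 + 2k2 + 2k3 + k4).
x=0.000000, y=-2.000000:
  k1 = f(0.000000, -2.000000) = 4.880000
  k2 = f(0.105000, -1.487600) = 3.629744
  k3 = f(0.105000, -1.618877) = 3.950060
  k4 = f(0.210000, -1.170487) = 2.855989
  y ← -2.000000 + (0.21/6)·(k1 + 2k2 + 2k3 + k4) = -1.198654
x=0.210000, y=-1.198654:
  k1 = f(0.210000, -1.198654) = 2.924716
  k2 = f(0.315000, -0.891559) = 2.175404
  k3 = f(0.315000, -0.970237) = 2.367378
  k4 = f(0.420000, -0.701505) = 1.711672
  y ← -1.198654 + (0.21/6)·(k1 + 2k2 + 2k3 + k4) = -0.718386
y(0.42) ≈ -0.7184

-0.7184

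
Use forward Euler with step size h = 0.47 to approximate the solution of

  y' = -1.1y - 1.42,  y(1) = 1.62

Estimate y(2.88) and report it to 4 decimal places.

Euler: y_{n+1} = y_n + h·f(x_n, y_n).
x=1.000000, y=1.620000: f=-3.202000 → y ← 1.620000 + 0.47·(-3.202000) = 0.115060
x=1.470000, y=0.115060: f=-1.546566 → y ← 0.115060 + 0.47·(-1.546566) = -0.611826
x=1.940000, y=-0.611826: f=-0.746991 → y ← -0.611826 + 0.47·(-0.746991) = -0.962912
x=2.410000, y=-0.962912: f=-0.360797 → y ← -0.962912 + 0.47·(-0.360797) = -1.132486
y(2.88) ≈ -1.1325

-1.1325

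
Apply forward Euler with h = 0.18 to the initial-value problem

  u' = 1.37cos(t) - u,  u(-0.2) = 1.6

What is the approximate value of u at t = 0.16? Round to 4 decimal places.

1.5206

Euler: u_{n+1} = u_n + h·f(t_n, u_n).
t=-0.200000, u=1.600000: f=-0.257309 → u ← 1.600000 + 0.18·(-0.257309) = 1.553684
t=-0.020000, u=1.553684: f=-0.183958 → u ← 1.553684 + 0.18·(-0.183958) = 1.520572
u(0.16) ≈ 1.5206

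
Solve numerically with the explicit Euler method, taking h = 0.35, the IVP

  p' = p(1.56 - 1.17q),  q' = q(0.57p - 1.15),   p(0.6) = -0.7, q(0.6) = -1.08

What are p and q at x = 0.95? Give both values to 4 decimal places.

Euler on (p,q): p_{n+1} = p_n + h·p', q_{n+1} = q_n + h·q'.
0.600000: (-0.700000, -1.080000); f=(-1.976520, 1.672920) → (-1.391782, -0.494478)
(p(0.95), q(0.95)) ≈ (-1.3918, -0.4945)

-1.3918, -0.4945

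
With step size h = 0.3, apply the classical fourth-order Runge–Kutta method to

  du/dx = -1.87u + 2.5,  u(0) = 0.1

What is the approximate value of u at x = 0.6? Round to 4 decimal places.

RK4: k1 = f(x_n, u_n); k2 = f(x_n + h/2, u_n + (h/2)·k1); k3 = f(x_n + h/2, u_n + (h/2)·k2); k4 = f(x_n + h, u_n + h·k3); u_{n+1} = u_n + (h/6)·(k1 + 2k2 + 2k3 + k4).
x=0.000000, u=0.100000:
  k1 = f(0.000000, 0.100000) = 2.313000
  k2 = f(0.150000, 0.446950) = 1.664203
  k3 = f(0.150000, 0.349631) = 1.846191
  k4 = f(0.300000, 0.653857) = 1.277287
  u ← 0.100000 + (0.3/6)·(k1 + 2k2 + 2k3 + k4) = 0.630554
x=0.300000, u=0.630554:
  k1 = f(0.300000, 0.630554) = 1.320864
  k2 = f(0.450000, 0.828683) = 0.950362
  k3 = f(0.450000, 0.773108) = 1.054288
  k4 = f(0.600000, 0.946840) = 0.729409
  u ← 0.630554 + (0.3/6)·(k1 + 2k2 + 2k3 + k4) = 0.933532
u(0.6) ≈ 0.9335

0.9335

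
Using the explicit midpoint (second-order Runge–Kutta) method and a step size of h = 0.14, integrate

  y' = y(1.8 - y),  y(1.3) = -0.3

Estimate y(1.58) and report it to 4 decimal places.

Midpoint: k1 = f(s_n, y_n); k2 = f(s_n + h/2, y_n + (h/2)·k1); y_{n+1} = y_n + h·k2.
s=1.300000, y=-0.300000:
  k1 = f(1.300000, -0.300000) = -0.630000
  k2 = f(1.370000, -0.344100) = -0.737785
  y ← -0.300000 + 0.14·(-0.737785) = -0.403290
s=1.440000, y=-0.403290:
  k1 = f(1.440000, -0.403290) = -0.888564
  k2 = f(1.510000, -0.465489) = -1.054561
  y ← -0.403290 + 0.14·(-1.054561) = -0.550928
y(1.58) ≈ -0.5509

-0.5509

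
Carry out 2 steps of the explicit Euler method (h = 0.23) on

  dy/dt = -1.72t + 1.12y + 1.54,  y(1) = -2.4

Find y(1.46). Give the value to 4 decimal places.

-3.9802

Euler: y_{n+1} = y_n + h·f(t_n, y_n).
t=1.000000, y=-2.400000: f=-2.868000 → y ← -2.400000 + 0.23·(-2.868000) = -3.059640
t=1.230000, y=-3.059640: f=-4.002397 → y ← -3.059640 + 0.23·(-4.002397) = -3.980191
y(1.46) ≈ -3.9802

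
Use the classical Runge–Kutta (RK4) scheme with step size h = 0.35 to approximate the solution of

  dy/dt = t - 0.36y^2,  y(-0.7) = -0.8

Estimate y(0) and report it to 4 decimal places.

RK4: k1 = f(t_n, y_n); k2 = f(t_n + h/2, y_n + (h/2)·k1); k3 = f(t_n + h/2, y_n + (h/2)·k2); k4 = f(t_n + h, y_n + h·k3); y_{n+1} = y_n + (h/6)·(k1 + 2k2 + 2k3 + k4).
t=-0.700000, y=-0.800000:
  k1 = f(-0.700000, -0.800000) = -0.930400
  k2 = f(-0.525000, -0.962820) = -0.858728
  k3 = f(-0.525000, -0.950277) = -0.850090
  k4 = f(-0.350000, -1.097531) = -0.783647
  y ← -0.800000 + (0.35/6)·(k1 + 2k2 + 2k3 + k4) = -1.099348
t=-0.350000, y=-1.099348:
  k1 = f(-0.350000, -1.099348) = -0.785084
  k2 = f(-0.175000, -1.236738) = -0.725627
  k3 = f(-0.175000, -1.226333) = -0.716401
  k4 = f(0.000000, -1.350089) = -0.656186
  y ← -1.099348 + (0.35/6)·(k1 + 2k2 + 2k3 + k4) = -1.351659
y(0) ≈ -1.3517

-1.3517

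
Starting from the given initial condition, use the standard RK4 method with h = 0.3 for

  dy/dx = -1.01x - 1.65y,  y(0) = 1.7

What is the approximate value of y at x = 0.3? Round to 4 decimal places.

RK4: k1 = f(x_n, y_n); k2 = f(x_n + h/2, y_n + (h/2)·k1); k3 = f(x_n + h/2, y_n + (h/2)·k2); k4 = f(x_n + h, y_n + h·k3); y_{n+1} = y_n + (h/6)·(k1 + 2k2 + 2k3 + k4).
x=0.000000, y=1.700000:
  k1 = f(0.000000, 1.700000) = -2.805000
  k2 = f(0.150000, 1.279250) = -2.262262
  k3 = f(0.150000, 1.360661) = -2.396590
  k4 = f(0.300000, 0.981023) = -1.921688
  y ← 1.700000 + (0.3/6)·(k1 + 2k2 + 2k3 + k4) = 0.997780
y(0.3) ≈ 0.9978

0.9978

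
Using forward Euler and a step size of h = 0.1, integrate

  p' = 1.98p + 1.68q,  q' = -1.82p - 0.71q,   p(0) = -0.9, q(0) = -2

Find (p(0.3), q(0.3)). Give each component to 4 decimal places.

Euler on (p,q): p_{n+1} = p_n + h·p', q_{n+1} = q_n + h·q'.
0.000000: (-0.900000, -2.000000); f=(-5.142000, 3.058000) → (-1.414200, -1.694200)
0.100000: (-1.414200, -1.694200); f=(-5.646372, 3.776726) → (-1.978837, -1.316527)
0.200000: (-1.978837, -1.316527); f=(-6.129864, 4.536218) → (-2.591824, -0.862906)
(p(0.3), q(0.3)) ≈ (-2.5918, -0.8629)

-2.5918, -0.8629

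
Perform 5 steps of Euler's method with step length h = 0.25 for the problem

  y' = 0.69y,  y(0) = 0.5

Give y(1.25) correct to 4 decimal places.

1.1080

Euler: y_{n+1} = y_n + h·f(s_n, y_n).
s=0.000000, y=0.500000: f=0.345000 → y ← 0.500000 + 0.25·0.345000 = 0.586250
s=0.250000, y=0.586250: f=0.404512 → y ← 0.586250 + 0.25·0.404512 = 0.687378
s=0.500000, y=0.687378: f=0.474291 → y ← 0.687378 + 0.25·0.474291 = 0.805951
s=0.750000, y=0.805951: f=0.556106 → y ← 0.805951 + 0.25·0.556106 = 0.944977
s=1.000000, y=0.944977: f=0.652034 → y ← 0.944977 + 0.25·0.652034 = 1.107986
y(1.25) ≈ 1.1080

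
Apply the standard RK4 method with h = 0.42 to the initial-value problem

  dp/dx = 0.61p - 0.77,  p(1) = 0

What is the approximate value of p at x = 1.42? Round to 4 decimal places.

-0.3686

RK4: k1 = f(x_n, p_n); k2 = f(x_n + h/2, p_n + (h/2)·k1); k3 = f(x_n + h/2, p_n + (h/2)·k2); k4 = f(x_n + h, p_n + h·k3); p_{n+1} = p_n + (h/6)·(k1 + 2k2 + 2k3 + k4).
x=1.000000, p=0.000000:
  k1 = f(1.000000, 0.000000) = -0.770000
  k2 = f(1.210000, -0.161700) = -0.868637
  k3 = f(1.210000, -0.182414) = -0.881272
  k4 = f(1.420000, -0.370134) = -0.995782
  p ← 0.000000 + (0.42/6)·(k1 + 2k2 + 2k3 + k4) = -0.368592
p(1.42) ≈ -0.3686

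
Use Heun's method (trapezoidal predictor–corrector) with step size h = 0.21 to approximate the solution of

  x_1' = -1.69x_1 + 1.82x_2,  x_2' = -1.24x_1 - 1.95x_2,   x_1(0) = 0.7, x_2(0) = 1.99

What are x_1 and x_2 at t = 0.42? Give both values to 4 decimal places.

0.8796, 0.5562

Heun on (x_1,x_2): k1 = f(t_n, state_n); k2 = f(t_n + h, state_n + h·k1); state_{n+1} = state_n + (h/2)·(k1 + k2).
0.000000: (0.700000, 1.990000)
  k1 = (2.438800, -4.748500)
  predictor → (1.212148, 0.992815)
  k2 = (-0.241607, -3.439053)
  → (0.930705, 1.130307)
0.210000: (0.930705, 1.130307)
  k1 = (0.484267, -3.358173)
  predictor → (1.032401, 0.425091)
  k2 = (-0.971093, -2.109104)
  → (0.879588, 0.556243)
(x_1(0.42), x_2(0.42)) ≈ (0.8796, 0.5562)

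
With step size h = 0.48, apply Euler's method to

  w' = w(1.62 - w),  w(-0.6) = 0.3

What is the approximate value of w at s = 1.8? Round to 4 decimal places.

1.5259

Euler: w_{n+1} = w_n + h·f(s_n, w_n).
s=-0.600000, w=0.300000: f=0.396000 → w ← 0.300000 + 0.48·0.396000 = 0.490080
s=-0.120000, w=0.490080: f=0.553751 → w ← 0.490080 + 0.48·0.553751 = 0.755881
s=0.360000, w=0.755881: f=0.653171 → w ← 0.755881 + 0.48·0.653171 = 1.069403
s=0.840000, w=1.069403: f=0.588810 → w ← 1.069403 + 0.48·0.588810 = 1.352032
s=1.320000, w=1.352032: f=0.362302 → w ← 1.352032 + 0.48·0.362302 = 1.525936
w(1.8) ≈ 1.5259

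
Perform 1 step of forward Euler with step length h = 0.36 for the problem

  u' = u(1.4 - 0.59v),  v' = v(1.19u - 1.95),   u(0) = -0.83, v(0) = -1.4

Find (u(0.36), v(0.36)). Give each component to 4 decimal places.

Euler on (u,v): u_{n+1} = u_n + h·u', v_{n+1} = v_n + h·v'.
0.000000: (-0.830000, -1.400000); f=(-1.847580, 4.112780) → (-1.495129, 0.080601)
(u(0.36), v(0.36)) ≈ (-1.4951, 0.0806)

-1.4951, 0.0806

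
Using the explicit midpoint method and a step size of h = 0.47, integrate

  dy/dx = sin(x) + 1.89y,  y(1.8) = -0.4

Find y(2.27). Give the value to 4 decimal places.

-0.2896

Midpoint: k1 = f(x_n, y_n); k2 = f(x_n + h/2, y_n + (h/2)·k1); y_{n+1} = y_n + h·k2.
x=1.800000, y=-0.400000:
  k1 = f(1.800000, -0.400000) = 0.217848
  k2 = f(2.035000, -0.348806) = 0.234935
  y ← -0.400000 + 0.47·0.234935 = -0.289580
y(2.27) ≈ -0.2896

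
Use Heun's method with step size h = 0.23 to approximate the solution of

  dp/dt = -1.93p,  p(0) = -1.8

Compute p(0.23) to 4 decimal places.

Heun: k1 = f(t_n, p_n); k2 = f(t_n + h, p_n + h·k1); p_{n+1} = p_n + (h/2)·(k1 + k2).
t=0.000000, p=-1.800000:
  k1 = f(0.000000, -1.800000) = 3.474000
  k2 = f(0.230000, -1.000980) = 1.931891
  p ← -1.800000 + (0.23/2)·(3.474000 + 1.931891) = -1.178322
p(0.23) ≈ -1.1783

-1.1783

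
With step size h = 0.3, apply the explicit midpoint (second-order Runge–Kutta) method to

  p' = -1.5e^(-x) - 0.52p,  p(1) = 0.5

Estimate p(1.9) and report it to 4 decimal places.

0.0655

Midpoint: k1 = f(x_n, p_n); k2 = f(x_n + h/2, p_n + (h/2)·k1); p_{n+1} = p_n + h·k2.
x=1.000000, p=0.500000:
  k1 = f(1.000000, 0.500000) = -0.811819
  k2 = f(1.150000, 0.378227) = -0.671633
  p ← 0.500000 + 0.3·(-0.671633) = 0.298510
x=1.300000, p=0.298510:
  k1 = f(1.300000, 0.298510) = -0.564023
  k2 = f(1.450000, 0.213907) = -0.463087
  p ← 0.298510 + 0.3·(-0.463087) = 0.159584
x=1.600000, p=0.159584:
  k1 = f(1.600000, 0.159584) = -0.385828
  k2 = f(1.750000, 0.101710) = -0.313550
  p ← 0.159584 + 0.3·(-0.313550) = 0.065519
p(1.9) ≈ 0.0655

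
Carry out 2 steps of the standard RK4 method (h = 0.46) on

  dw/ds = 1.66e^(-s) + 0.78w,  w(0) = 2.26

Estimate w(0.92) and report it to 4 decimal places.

6.1714

RK4: k1 = f(s_n, w_n); k2 = f(s_n + h/2, w_n + (h/2)·k1); k3 = f(s_n + h/2, w_n + (h/2)·k2); k4 = f(s_n + h, w_n + h·k3); w_{n+1} = w_n + (h/6)·(k1 + 2k2 + 2k3 + k4).
s=0.000000, w=2.260000:
  k1 = f(0.000000, 2.260000) = 3.422800
  k2 = f(0.230000, 3.047244) = 3.695776
  k3 = f(0.230000, 3.110029) = 3.744748
  k4 = f(0.460000, 3.982584) = 4.154346
  w ← 2.260000 + (0.46/6)·(k1 + 2k2 + 2k3 + k4) = 3.981795
s=0.460000, w=3.981795:
  k1 = f(0.460000, 3.981795) = 4.153731
  k2 = f(0.690000, 4.937153) = 4.683596
  k3 = f(0.690000, 5.059022) = 4.778653
  k4 = f(0.920000, 6.179975) = 5.481922
  w ← 3.981795 + (0.46/6)·(k1 + 2k2 + 2k3 + k4) = 6.171407
w(0.92) ≈ 6.1714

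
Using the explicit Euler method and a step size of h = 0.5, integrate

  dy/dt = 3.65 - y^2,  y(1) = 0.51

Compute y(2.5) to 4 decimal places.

2.1456

Euler: y_{n+1} = y_n + h·f(t_n, y_n).
t=1.000000, y=0.510000: f=3.389900 → y ← 0.510000 + 0.5·3.389900 = 2.204950
t=1.500000, y=2.204950: f=-1.211805 → y ← 2.204950 + 0.5·(-1.211805) = 1.599048
t=2.000000, y=1.599048: f=1.093046 → y ← 1.599048 + 0.5·1.093046 = 2.145571
y(2.5) ≈ 2.1456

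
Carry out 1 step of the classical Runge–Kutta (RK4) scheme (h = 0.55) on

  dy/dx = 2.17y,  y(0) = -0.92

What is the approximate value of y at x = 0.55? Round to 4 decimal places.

RK4: k1 = f(x_n, y_n); k2 = f(x_n + h/2, y_n + (h/2)·k1); k3 = f(x_n + h/2, y_n + (h/2)·k2); k4 = f(x_n + h, y_n + h·k3); y_{n+1} = y_n + (h/6)·(k1 + 2k2 + 2k3 + k4).
x=0.000000, y=-0.920000:
  k1 = f(0.000000, -0.920000) = -1.996400
  k2 = f(0.275000, -1.469010) = -3.187752
  k3 = f(0.275000, -1.796632) = -3.898691
  k4 = f(0.550000, -3.064280) = -6.649488
  y ← -0.920000 + (0.55/6)·(k1 + 2k2 + 2k3 + k4) = -3.011721
y(0.55) ≈ -3.0117

-3.0117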